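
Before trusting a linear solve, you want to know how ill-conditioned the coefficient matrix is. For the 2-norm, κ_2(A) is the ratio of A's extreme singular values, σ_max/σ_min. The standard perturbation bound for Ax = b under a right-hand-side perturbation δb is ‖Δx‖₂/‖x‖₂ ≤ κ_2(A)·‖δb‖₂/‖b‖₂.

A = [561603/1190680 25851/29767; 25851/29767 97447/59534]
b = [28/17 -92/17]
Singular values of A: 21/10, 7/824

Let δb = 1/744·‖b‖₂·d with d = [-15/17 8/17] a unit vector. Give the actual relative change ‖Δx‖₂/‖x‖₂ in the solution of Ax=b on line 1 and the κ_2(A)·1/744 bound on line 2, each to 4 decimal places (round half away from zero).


σ_max = 21/10, σ_min = 7/824
condition number: (21/10) ÷ (7/824) = 247.2000
bound on ‖Δx‖/‖x‖: κ·ε = 247.2000·1/744 = 0.3323
solve Ax = b  →  x = [414.5658 -223.2605]
‖b‖ = 5.6569, ‖x‖ = 470.8610
δb = ε·‖b‖·d = [-0.0067 0.0036]; solving A·Δx = δb gives ‖Δx‖ = 0.8950
relative error = 0.0019
so the bound overstates the realised error by a factor of ≈ 174.7982 (computed from the unrounded values)

0.0019
0.3323


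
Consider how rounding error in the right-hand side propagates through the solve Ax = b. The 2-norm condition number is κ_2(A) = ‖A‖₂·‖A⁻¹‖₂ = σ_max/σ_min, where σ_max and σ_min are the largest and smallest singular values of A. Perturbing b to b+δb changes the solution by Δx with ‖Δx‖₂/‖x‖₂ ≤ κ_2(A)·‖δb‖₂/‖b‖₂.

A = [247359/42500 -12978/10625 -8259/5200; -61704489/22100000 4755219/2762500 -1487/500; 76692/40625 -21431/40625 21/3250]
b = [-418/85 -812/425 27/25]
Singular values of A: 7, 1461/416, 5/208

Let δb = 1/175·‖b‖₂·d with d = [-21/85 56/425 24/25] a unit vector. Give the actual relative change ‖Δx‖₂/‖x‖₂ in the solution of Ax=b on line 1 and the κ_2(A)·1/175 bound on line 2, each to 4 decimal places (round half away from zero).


largest singular value 7, smallest 5/208
κ_2(A) = 7 / (5/208) = 291.2000
κ_2(A)·‖δb‖/‖b‖ = 1.6640
solve Ax = b  →  x = [21.8634 76.4910 24.3894]
‖b‖₂ = 5.3852 and ‖x‖₂ = 83.2089
δb = ε·‖b‖·d = [-0.0076 0.0041 0.0295]; solving A·Δx = δb gives ‖Δx‖ = 1.2801
realised ‖Δx‖/‖x‖ = 0.0154
tightness: 0.0154 against a bound of 1.6640 (unrounded ratio ≈ 0.0092)

0.0154
1.6640


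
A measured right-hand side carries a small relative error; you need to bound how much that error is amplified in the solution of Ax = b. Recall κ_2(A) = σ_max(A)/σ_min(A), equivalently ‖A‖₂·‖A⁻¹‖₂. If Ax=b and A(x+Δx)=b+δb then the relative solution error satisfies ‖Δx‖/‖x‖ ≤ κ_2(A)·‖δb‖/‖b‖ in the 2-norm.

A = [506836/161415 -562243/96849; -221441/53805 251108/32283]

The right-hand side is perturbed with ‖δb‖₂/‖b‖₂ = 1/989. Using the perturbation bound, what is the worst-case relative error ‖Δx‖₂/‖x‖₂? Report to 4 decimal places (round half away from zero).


0.2304

AᵀA = [27928311169/1042192089 -157083090560/3126576267; -157083090560/3126576267 883614240025/9379728801]; tr = 3927228514/32455809, det = 9150625/32455809
λ_max, λ_min = (3927228514/32455809 ± √15421935837425725696/1053379537844481)/2 = 121, 75625/32455809
κ_2(A) = √(λ_max/λ_min) = √(121 / (75625/32455809)) = 227.8800
bound on ‖Δx‖/‖x‖: κ·ε = 227.8800·1/989 = 0.2304


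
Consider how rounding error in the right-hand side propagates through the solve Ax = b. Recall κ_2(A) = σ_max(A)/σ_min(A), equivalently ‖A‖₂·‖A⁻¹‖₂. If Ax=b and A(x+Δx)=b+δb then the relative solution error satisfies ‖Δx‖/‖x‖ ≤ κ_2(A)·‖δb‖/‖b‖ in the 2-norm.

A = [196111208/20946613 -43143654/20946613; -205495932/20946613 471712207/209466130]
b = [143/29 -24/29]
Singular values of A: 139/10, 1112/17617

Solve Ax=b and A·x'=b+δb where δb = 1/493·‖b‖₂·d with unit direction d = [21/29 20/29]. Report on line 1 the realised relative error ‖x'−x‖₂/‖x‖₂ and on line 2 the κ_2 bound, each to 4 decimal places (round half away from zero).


0.0034
0.4467

σ_max = 139/10, σ_min = 1112/17617
condition number: (139/10) ÷ (1112/17617) = 220.2125
bound on ‖Δx‖/‖x‖: κ·ε = 220.2125·1/493 = 0.4467
solve Ax = b  →  x = [10.7137 46.3055]
‖b‖ = 5.0000, ‖x‖ = 47.5287
Δx = A⁻¹·δb where δb = 1/493·5.0000·d; ‖Δx‖ = 0.1607
dividing the unrounded norms, ‖Δx‖/‖x‖ = 0.0034
tightness: 0.0034 against a bound of 0.4467 (unrounded ratio ≈ 0.0076)


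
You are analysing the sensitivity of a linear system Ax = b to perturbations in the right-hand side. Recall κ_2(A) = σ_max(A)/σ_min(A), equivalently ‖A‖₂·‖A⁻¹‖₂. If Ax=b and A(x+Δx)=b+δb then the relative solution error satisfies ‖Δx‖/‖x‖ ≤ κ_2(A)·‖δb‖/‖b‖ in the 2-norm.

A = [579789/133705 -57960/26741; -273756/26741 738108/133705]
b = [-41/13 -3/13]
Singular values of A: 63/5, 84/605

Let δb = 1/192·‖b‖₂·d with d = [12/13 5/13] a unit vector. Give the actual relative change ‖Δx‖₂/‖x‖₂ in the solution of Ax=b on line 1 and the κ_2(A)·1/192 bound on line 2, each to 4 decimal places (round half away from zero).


from the listed singular values, σ₁ = 63/5, σ_n = 84/605
κ_2(A) = (63/5) / (84/605) = 90.7500
worst-case relative error ≤ 90.7500 × 1/192 = 0.4727
solve Ax = b  →  x = [-10.2381 -19.0278]
‖b‖₂ = 3.1623 and ‖x‖₂ = 21.6073
re-solving with b+δb shifts x by Δx of norm 0.1186
realised ‖Δx‖/‖x‖ = 0.0055
so the bound overstates the realised error by a factor of ≈ 86.0936 (computed from the unrounded values)

0.0055
0.4727


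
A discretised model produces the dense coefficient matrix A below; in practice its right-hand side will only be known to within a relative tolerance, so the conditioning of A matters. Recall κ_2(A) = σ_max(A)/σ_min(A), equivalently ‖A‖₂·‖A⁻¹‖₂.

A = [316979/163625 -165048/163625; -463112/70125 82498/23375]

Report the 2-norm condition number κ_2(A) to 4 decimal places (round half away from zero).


AᵀA = [18261511489/385533225 -129858248/5140443; -129858248/5140443 577169476/42837025]; tr = 81162757/1334025, det = 114244/3705625
solving λ² − 81162757/1334025·λ + 114244/3705625 = 0 gives λ = 1521/25, 676/1334025
κ_2(A) = √(λ_max/λ_min) = √((1521/25) / (676/1334025)) = 346.5000

346.5000


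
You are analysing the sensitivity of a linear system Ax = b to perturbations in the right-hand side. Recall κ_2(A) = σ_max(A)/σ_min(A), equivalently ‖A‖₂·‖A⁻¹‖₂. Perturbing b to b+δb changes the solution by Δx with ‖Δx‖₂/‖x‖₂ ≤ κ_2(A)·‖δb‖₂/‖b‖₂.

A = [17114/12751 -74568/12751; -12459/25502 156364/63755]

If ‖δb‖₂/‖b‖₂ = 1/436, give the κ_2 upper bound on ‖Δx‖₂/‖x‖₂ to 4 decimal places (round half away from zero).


0.2229

M = AᵀA = [1326782665/650352004 -7354853298/812940005; -7354853298/812940005 163459366096/4064700025]. tr(M)=408689489/9672100, det(M)=456976/2418025
eigenvalues of AᵀA: λ = (tr ± √(tr²−4·det))/2 = 169/4, 10816/2418025
so κ_2 = √((169/4) / (10816/2418025)) = 97.1875
worst-case relative error ≤ 97.1875 × 1/436 = 0.2229


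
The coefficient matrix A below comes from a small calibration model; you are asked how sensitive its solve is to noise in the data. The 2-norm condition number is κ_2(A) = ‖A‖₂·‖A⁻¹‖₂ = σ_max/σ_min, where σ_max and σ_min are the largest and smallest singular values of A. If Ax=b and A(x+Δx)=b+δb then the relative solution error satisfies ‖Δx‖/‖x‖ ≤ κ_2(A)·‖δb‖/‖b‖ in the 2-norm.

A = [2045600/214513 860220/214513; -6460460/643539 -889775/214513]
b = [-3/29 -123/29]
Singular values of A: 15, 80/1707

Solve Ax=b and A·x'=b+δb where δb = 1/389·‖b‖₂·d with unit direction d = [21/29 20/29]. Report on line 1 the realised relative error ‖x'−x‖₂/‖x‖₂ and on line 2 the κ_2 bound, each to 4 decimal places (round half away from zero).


0.0036
0.8228

from the listed singular values, σ₁ = 15, σ_n = 80/1707
κ_2(A) = 15 / (80/1707) = 320.0625
bound on ‖Δx‖/‖x‖: κ·ε = 320.0625·1/389 = 0.8228
solve Ax = b  →  x = [24.8048 -59.0115]
‖b‖₂ = 4.2426 and ‖x‖₂ = 64.0128
re-solving with b+δb shifts x by Δx of norm 0.2327
dividing the unrounded norms, ‖Δx‖/‖x‖ = 0.0036
so the bound overstates the realised error by a factor of ≈ 226.3195 (computed from the unrounded values)


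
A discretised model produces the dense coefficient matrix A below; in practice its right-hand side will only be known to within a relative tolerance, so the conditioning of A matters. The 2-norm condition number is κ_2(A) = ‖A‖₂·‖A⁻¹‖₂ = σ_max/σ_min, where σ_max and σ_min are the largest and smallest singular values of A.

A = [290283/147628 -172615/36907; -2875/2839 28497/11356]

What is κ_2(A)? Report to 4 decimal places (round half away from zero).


AᵀA = [368908201/75411856 -55322820/4713241; -55322820/4713241 2124485689/75411856]; tr = 7376905/223112, det = 279841/7139584
char-poly roots: 529/16 and 529/446224
so κ_2 = √((529/16) / (529/446224)) = 167.0000

167.0000


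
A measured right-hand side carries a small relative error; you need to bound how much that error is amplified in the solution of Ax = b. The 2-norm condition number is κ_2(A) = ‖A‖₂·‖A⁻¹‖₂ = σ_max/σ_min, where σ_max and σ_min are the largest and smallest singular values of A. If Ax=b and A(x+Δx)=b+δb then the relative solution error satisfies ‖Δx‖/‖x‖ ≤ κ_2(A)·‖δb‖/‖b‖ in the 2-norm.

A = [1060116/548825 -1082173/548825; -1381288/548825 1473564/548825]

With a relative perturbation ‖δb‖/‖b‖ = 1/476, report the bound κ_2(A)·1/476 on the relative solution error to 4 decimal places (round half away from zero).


AᵀA = [121272098896/12048355225 -5092232292/481934209; -5092232292/481934209 133699570561/12048355225]; tr = 303176777/14326225, det = 17909824/358155625
λ_max, λ_min = (303176777/14326225 ± √3675004211406969/8209628910025)/2 = 529/25, 33856/14326225
κ = σ_max/σ_min = (23/5)/(184/3785) = 94.6250
perturbation bound = 94.6250·1/476 = 0.1988

0.1988


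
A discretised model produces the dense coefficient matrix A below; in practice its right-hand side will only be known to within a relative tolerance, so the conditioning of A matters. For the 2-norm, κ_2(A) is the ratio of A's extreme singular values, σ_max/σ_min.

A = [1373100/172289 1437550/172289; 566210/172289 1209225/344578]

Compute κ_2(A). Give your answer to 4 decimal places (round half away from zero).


AᵀA = [13053238900/175642009 13705547625/175642009; 13705547625/175642009 57564645625/702568036]; tr = 130532225/835396, det = 62500/208849
solving λ² − 130532225/835396·λ + 62500/208849 = 0 gives λ = 625/4, 400/208849
κ_2(A) = √(λ_max/λ_min) = √((625/4) / (400/208849)) = 285.6250

285.6250


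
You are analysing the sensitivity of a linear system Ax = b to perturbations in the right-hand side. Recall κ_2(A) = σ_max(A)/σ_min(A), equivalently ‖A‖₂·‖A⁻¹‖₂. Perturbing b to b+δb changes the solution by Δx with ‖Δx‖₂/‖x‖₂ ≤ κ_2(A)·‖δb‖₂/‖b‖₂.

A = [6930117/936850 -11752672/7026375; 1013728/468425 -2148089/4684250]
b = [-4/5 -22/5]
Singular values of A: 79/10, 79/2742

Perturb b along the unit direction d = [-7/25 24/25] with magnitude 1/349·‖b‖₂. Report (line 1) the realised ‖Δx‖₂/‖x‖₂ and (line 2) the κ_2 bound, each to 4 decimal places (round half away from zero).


0.0032
0.7857

from the listed singular values, σ₁ = 79/10, σ_n = 79/2742
κ_2(A) = (79/10) / (79/2742) = 274.2000
bound on ‖Δx‖/‖x‖: κ·ε = 274.2000·1/349 = 0.7857
solve Ax = b  →  x = [-30.7231 -135.3936]
‖b‖ = 4.4721, ‖x‖ = 138.8357
δb = ε·‖b‖·d = [-0.0036 0.0123]; solving A·Δx = δb gives ‖Δx‖ = 0.4448
realised ‖Δx‖/‖x‖ = 0.0032
realised/bound (from unrounded values) ≈ 0.0041


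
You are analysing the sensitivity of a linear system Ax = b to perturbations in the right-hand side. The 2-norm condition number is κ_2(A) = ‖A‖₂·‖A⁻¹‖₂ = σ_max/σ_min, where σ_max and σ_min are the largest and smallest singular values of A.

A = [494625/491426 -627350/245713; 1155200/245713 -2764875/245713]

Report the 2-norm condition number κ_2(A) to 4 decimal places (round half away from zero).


230.5000

AᵀA = [3321000625/143664196 -1992346875/35916049; -1992346875/35916049 4781738125/35916049]; tr = 132828125/850084, det = 390625/850084
λ_max, λ_min = (132828125/850084 ± √17641982534765625/722642807056)/2 = 625/4, 625/212521
κ = σ_max/σ_min = (25/2)/(25/461) = 230.5000


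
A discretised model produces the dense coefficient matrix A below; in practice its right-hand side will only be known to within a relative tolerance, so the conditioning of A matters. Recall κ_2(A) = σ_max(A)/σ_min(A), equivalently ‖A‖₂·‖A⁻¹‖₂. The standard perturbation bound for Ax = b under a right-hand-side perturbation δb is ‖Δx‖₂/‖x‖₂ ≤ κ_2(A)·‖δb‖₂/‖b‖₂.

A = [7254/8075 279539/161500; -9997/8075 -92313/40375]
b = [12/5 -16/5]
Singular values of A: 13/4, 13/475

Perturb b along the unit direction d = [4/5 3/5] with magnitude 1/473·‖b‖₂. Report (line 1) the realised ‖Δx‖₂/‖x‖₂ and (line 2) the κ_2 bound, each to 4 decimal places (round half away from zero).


σ_max = 13/4, σ_min = 13/475
condition number: (13/4) ÷ (13/475) = 118.7500
perturbation bound = 118.7500·1/473 = 0.2511
solve Ax = b  →  x = [0.5792 1.0860]
‖b‖ = 4.0000, ‖x‖ = 1.2308
δb = ε·‖b‖·d = [0.0068 0.0051]; solving A·Δx = δb gives ‖Δx‖ = 0.3090
realised ‖Δx‖/‖x‖ = 0.2511
tightness: 0.2511 against a bound of 0.2511; the bound is attained (ratio 1)

0.2511
0.2511


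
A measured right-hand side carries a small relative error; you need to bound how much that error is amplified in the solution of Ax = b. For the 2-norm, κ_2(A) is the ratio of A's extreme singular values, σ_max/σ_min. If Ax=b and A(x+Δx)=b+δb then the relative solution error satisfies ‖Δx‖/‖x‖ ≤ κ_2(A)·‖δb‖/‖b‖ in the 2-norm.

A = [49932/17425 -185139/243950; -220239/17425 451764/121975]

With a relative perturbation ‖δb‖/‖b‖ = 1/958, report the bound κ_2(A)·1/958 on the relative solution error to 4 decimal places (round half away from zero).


0.1863

M = AᵀA = [6067629/36125 -12387654/252875; -12387654/252875 101206341/7080500]. tr(M)=10323693/56644, det(M)=59049/56644
eigenvalues of AᵀA: λ = (tr ± √(tr²−4·det))/2 = 729/4, 81/14161
so κ_2 = √((729/4) / (81/14161)) = 178.5000
worst-case relative error ≤ 178.5000 × 1/958 = 0.1863


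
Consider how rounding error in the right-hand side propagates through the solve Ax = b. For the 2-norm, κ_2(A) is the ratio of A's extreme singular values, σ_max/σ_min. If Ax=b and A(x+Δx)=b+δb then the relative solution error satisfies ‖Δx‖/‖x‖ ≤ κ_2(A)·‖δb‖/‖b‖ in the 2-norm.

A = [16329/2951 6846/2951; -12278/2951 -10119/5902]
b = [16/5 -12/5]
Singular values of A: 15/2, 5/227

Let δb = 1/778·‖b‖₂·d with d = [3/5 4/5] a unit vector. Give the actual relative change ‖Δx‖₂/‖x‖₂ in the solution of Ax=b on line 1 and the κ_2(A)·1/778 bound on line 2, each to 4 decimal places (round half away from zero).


from the listed singular values, σ₁ = 15/2, σ_n = 5/227
κ = σ_max/σ_min = (15/2)/(5/227) = 340.5000
worst-case relative error ≤ 340.5000 × 1/778 = 0.4377
solve Ax = b  →  x = [0.4923 0.2051]
‖b‖ = 4.0000, ‖x‖ = 0.5333
δb = ε·‖b‖·d = [0.0031 0.0041]; solving A·Δx = δb gives ‖Δx‖ = 0.2334
dividing the unrounded norms, ‖Δx‖/‖x‖ = 0.4377
so the bound is sharp here: realised error equals the bound

0.4377
0.4377


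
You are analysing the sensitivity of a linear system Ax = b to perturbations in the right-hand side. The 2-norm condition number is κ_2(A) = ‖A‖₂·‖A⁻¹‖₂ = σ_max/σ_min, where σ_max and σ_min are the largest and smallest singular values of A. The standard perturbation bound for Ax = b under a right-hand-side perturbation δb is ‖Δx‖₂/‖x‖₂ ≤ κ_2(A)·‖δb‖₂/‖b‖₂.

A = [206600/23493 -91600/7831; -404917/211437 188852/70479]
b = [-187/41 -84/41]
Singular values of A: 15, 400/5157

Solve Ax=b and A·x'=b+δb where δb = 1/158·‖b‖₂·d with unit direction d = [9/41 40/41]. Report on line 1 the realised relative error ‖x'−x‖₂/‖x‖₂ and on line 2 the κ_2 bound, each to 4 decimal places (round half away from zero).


0.0105
1.2240

σ_max = 15, σ_min = 400/5157
κ_2(A) = 15 / (400/5157) = 193.3875
κ_2(A)·‖δb‖/‖b‖ = 1.2240
solve Ax = b  →  x = [-31.1020 -22.9932]
2-norm of b is 5.0000; of x, 38.6784
with δb = [0.0069 0.0309], A·Δx = δb → ‖Δx‖ = 0.4080
realised ‖Δx‖/‖x‖ = 0.0105
realised/bound (from unrounded values) ≈ 0.0086


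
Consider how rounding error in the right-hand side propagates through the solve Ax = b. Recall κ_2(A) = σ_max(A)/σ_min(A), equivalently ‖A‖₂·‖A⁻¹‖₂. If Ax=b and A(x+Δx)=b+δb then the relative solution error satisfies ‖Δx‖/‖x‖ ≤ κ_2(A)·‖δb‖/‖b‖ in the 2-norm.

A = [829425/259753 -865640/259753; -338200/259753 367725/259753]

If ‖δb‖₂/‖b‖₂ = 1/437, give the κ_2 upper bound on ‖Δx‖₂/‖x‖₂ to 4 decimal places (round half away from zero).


AᵀA = [4747485625/399240361 -4984308000/399240361; -4984308000/399240361 5234049025/399240361]; tr = 11868650/474721, det = 15625/474721
char-poly roots: 25 and 625/474721
κ = σ_max/σ_min = 5/(25/689) = 137.8000
perturbation bound = 137.8000·1/437 = 0.3153

0.3153


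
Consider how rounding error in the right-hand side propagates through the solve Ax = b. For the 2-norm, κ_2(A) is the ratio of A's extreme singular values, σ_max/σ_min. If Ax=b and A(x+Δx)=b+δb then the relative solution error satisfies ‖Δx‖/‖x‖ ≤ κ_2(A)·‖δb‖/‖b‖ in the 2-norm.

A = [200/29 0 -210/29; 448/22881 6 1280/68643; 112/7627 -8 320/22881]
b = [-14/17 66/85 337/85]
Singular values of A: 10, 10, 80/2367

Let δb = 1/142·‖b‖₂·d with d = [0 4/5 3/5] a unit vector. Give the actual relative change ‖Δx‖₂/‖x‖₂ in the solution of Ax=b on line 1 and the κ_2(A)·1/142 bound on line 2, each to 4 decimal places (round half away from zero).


0.0097
2.0836

from the listed singular values, σ₁ = 10, σ_n = 80/2367
condition number: 10 ÷ (80/2367) = 295.8750
worst-case relative error ≤ 295.8750 × 1/142 = 2.0836
solve Ax = b  →  x = [64.2195 -0.2706 61.2752]
‖b‖ = 4.1231, ‖x‖ = 88.7630
Δx = A⁻¹·δb where δb = 1/142·4.1231·d; ‖Δx‖ = 0.8591
relative error = 0.0097
realised/bound (from unrounded values) ≈ 0.0046


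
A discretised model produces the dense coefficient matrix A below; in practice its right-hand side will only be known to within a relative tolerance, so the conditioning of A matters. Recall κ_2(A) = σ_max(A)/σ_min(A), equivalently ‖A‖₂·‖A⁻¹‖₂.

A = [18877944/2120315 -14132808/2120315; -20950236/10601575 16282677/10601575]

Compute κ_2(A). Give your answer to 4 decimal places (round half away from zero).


AᵀA = [5561172891216/66861030625 -4170782198412/66861030625; -4170782198412/66861030625 3128216608809/66861030625]; tr = 347575580001/2674441225, det = 675584064/2674441225
λ_max, λ_min = (347575580001/2674441225 ± √120801556573544692606401/7152635865979500625)/2 = 3249/25, 207936/106977649
σ_max=√(3249/25)=(57/5), σ_min=√(207936/106977649)=(456/10343) → κ = 258.5750

258.5750


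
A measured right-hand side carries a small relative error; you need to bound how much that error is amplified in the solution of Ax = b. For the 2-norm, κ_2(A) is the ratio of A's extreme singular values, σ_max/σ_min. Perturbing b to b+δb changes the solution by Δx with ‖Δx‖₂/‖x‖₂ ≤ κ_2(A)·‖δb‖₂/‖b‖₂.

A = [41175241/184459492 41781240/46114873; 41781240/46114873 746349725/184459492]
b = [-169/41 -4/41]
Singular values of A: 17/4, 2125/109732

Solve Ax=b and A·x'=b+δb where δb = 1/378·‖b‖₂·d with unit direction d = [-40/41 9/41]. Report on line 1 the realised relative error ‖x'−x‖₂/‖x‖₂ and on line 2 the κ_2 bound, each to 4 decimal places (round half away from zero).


largest singular value 17/4, smallest 2125/109732
κ_2(A) = (17/4) / (2125/109732) = 219.4640
bound on ‖Δx‖/‖x‖: κ·ε = 219.4640·1/378 = 0.5806
solve Ax = b  →  x = [-201.5681 45.1116]
‖b‖ = 4.1231, ‖x‖ = 206.5545
δb = ε·‖b‖·d = [-0.0106 0.0024]; solving A·Δx = δb gives ‖Δx‖ = 0.5633
dividing the unrounded norms, ‖Δx‖/‖x‖ = 0.0027
realised/bound (from unrounded values) ≈ 0.0047

0.0027
0.5806


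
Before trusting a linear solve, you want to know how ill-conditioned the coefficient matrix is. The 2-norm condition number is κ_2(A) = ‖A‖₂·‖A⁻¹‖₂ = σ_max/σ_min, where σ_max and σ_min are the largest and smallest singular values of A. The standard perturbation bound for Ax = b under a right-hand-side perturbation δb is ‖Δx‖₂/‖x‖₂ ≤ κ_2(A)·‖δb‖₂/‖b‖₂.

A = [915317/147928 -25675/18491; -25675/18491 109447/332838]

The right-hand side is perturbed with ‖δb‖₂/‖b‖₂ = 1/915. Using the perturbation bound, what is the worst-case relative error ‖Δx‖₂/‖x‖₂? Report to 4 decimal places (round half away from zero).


0.4328

form AᵀA = [523494569/13017664 -132508675/14644872; -132508675/14644872 134182789/65901924] with trace 26502073/627264 and determinant 28561/2509056
solving λ² − 26502073/627264·λ + 28561/2509056 = 0 gives λ = 169/4, 169/627264
so κ_2 = √((169/4) / (169/627264)) = 396.0000
κ_2(A)·‖δb‖/‖b‖ = 0.4328


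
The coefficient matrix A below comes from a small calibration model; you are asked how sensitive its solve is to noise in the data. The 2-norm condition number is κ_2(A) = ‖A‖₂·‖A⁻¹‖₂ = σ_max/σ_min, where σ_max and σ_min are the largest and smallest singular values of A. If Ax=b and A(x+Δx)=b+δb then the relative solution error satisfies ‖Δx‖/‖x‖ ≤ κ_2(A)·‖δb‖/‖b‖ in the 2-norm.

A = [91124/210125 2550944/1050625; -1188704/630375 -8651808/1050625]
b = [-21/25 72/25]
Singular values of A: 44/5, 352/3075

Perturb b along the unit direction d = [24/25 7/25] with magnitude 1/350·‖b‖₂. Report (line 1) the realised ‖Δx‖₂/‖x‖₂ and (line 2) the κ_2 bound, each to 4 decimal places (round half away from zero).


0.2196
0.2196

from the listed singular values, σ₁ = 44/5, σ_n = 352/3075
κ = σ_max/σ_min = (44/5)/(352/3075) = 76.8750
bound on ‖Δx‖/‖x‖: κ·ε = 76.8750·1/350 = 0.2196
solve Ax = b  →  x = [-0.0748 -0.3326]
‖b‖₂ = 3.0000 and ‖x‖₂ = 0.3409
δb = ε·‖b‖·d = [0.0082 0.0024]; solving A·Δx = δb gives ‖Δx‖ = 0.0749
realised ‖Δx‖/‖x‖ = 0.2196
tightness: 0.2196 against a bound of 0.2196; the bound is attained (ratio 1)


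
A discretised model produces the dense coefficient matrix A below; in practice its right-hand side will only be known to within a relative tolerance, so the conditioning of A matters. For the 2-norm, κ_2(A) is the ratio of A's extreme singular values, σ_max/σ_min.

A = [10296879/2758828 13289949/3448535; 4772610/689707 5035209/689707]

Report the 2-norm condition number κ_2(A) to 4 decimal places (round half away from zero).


223.8400

form AᵀA = [1627926008769/26336096656 2136563229339/32920120820; 2136563229339/32920120820 2804345973234/41150151025] with trace 101745167409/782880400 and determinant 10556001/31315216
char-poly roots: 3249/25 and 81225/31315216
κ_2(A) = √(λ_max/λ_min) = √((3249/25) / (81225/31315216)) = 223.8400


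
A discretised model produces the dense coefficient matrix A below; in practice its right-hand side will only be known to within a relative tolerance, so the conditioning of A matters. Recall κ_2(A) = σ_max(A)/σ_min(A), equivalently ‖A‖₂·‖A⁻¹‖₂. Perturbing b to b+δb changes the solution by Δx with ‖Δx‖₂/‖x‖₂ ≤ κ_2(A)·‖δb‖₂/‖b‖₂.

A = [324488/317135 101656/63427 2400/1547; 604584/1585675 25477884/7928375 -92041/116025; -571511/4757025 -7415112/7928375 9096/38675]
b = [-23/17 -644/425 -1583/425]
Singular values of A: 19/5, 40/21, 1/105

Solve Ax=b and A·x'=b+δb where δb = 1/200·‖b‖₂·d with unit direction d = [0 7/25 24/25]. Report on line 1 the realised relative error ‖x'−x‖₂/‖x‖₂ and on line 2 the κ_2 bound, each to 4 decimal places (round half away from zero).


0.0053
1.9950

σ_max = 19/5, σ_min = 1/105
condition number: (19/5) ÷ (1/105) = 399.0000
perturbation bound = 399.0000·1/200 = 1.9950
solve Ax = b  →  x = [377.9816 -85.3156 -162.0231]
‖b‖₂ = 4.2426 and ‖x‖₂ = 420.0004
with δb = [0.0000 0.0059 0.0204], A·Δx = δb → ‖Δx‖ = 2.2274
relative error = 0.0053
realised/bound (from unrounded values) ≈ 0.0027


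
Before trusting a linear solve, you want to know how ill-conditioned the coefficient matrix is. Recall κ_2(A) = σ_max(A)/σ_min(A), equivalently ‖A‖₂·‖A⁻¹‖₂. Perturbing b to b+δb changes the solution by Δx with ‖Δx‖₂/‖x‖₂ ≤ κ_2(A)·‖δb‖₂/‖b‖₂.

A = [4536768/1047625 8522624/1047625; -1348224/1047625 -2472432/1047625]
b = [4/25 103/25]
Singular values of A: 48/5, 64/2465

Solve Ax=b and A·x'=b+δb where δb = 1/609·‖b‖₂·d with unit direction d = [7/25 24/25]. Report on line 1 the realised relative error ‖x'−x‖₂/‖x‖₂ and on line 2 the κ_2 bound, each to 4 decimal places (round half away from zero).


from the listed singular values, σ₁ = 48/5, σ_n = 64/2465
condition number: (48/5) ÷ (64/2465) = 369.7500
worst-case relative error ≤ 369.7500 × 1/609 = 0.6071
solve Ax = b  →  x = [-135.9865 72.4081]
2-norm of b is 4.1231; of x, 154.0625
δb = ε·‖b‖·d = [0.0019 0.0065]; solving A·Δx = δb gives ‖Δx‖ = 0.2608
realised ‖Δx‖/‖x‖ = 0.0017
so the bound overstates the realised error by a factor of ≈ 358.7103 (computed from the unrounded values)

0.0017
0.6071


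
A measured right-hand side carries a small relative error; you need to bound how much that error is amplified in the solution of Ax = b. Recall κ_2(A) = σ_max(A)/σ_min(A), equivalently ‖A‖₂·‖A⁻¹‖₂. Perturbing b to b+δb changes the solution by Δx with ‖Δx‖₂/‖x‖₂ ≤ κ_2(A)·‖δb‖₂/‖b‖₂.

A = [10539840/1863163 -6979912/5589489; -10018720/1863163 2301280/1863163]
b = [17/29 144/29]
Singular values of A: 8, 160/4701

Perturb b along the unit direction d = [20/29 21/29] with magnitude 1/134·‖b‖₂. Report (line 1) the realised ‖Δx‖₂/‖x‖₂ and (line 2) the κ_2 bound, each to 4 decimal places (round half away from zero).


largest singular value 8, smallest 160/4701
condition number: 8 ÷ (160/4701) = 235.0500
κ_2(A)·‖δb‖/‖b‖ = 1.7541
solve Ax = b  →  x = [25.4323 114.7409]
2-norm of b is 5.0000; of x, 117.5256
with δb = [0.0257 0.0270], A·Δx = δb → ‖Δx‖ = 1.0963
relative error = 0.0093
realised/bound (from unrounded values) ≈ 0.0053

0.0093
1.7541


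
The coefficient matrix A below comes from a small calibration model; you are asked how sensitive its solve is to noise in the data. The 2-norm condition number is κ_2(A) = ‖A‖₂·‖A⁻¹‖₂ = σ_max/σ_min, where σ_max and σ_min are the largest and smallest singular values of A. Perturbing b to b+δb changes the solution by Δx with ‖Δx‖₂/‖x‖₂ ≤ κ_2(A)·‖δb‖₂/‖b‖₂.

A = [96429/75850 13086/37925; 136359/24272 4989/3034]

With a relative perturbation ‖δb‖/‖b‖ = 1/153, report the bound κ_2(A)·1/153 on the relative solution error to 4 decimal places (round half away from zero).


AᵀA = [7267232529/219040000 264946059/27380000; 264946059/27380000 9661689/3422500]; tr = 12616929/350464, det = 2025/87616
λ_max, λ_min = (12616929/350464 ± √159175542357441/122825015296)/2 = 36, 225/350464
κ = σ_max/σ_min = 6/(15/592) = 236.8000
perturbation bound = 236.8000·1/153 = 1.5477

1.5477


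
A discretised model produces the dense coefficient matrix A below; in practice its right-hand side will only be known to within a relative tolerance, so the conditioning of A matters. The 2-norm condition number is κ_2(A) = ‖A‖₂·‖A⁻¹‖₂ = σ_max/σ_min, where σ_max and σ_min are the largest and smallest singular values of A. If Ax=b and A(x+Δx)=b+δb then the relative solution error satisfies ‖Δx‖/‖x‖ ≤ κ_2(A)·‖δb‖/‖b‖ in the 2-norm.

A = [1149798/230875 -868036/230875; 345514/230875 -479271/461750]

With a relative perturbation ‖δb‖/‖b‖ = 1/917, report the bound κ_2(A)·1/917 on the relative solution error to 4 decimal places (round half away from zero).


0.1007

form AᵀA = [2306264584/85285225 -1729381563/85285225; -1729381563/85285225 5189834689/341140900] with trace 576595721/13645636 and determinant 714025/3411409
char-poly roots: 169/4 and 16900/3411409
κ_2(A) = √(λ_max/λ_min) = √((169/4) / (16900/3411409)) = 92.3500
bound on ‖Δx‖/‖x‖: κ·ε = 92.3500·1/917 = 0.1007


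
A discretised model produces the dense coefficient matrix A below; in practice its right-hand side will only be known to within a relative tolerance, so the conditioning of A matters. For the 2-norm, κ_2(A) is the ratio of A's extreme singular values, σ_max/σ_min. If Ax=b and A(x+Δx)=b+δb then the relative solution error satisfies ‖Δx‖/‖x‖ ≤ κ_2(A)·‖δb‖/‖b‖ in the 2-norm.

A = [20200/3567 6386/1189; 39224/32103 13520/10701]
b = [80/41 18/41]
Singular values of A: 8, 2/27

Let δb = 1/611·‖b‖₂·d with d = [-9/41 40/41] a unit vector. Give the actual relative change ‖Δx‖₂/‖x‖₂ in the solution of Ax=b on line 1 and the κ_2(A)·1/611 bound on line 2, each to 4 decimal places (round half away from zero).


0.1768
0.1768

from the listed singular values, σ₁ = 8, σ_n = 2/27
κ = σ_max/σ_min = 8/(2/27) = 108.0000
perturbation bound = 108.0000·1/611 = 0.1768
solve Ax = b  →  x = [0.1810 0.1724]
2-norm of b is 2.0000; of x, 0.2500
δb = ε·‖b‖·d = [-0.0007 0.0032]; solving A·Δx = δb gives ‖Δx‖ = 0.0442
dividing the unrounded norms, ‖Δx‖/‖x‖ = 0.1768
tightness: 0.1768 against a bound of 0.1768; the bound is attained (ratio 1)


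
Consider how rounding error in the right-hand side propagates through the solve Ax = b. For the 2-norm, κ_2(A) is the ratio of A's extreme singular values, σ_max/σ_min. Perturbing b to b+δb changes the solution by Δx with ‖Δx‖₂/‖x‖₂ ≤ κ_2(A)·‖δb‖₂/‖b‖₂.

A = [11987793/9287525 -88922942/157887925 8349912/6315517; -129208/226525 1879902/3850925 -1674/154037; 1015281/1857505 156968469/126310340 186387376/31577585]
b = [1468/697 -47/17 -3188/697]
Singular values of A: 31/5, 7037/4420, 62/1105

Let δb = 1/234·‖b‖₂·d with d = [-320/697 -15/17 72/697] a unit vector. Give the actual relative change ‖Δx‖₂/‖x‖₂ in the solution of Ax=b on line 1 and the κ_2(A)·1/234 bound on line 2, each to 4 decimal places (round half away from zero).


0.0243
0.4722

from the listed singular values, σ₁ = 31/5, σ_n = 62/1105
κ_2(A) = (31/5) / (62/1105) = 110.5000
κ_2(A)·‖δb‖/‖b‖ = 0.4722
solve Ax = b  →  x = [-8.5078 -15.5311 3.2828]
2-norm of b is 5.7446; of x, 18.0104
Δx = A⁻¹·δb where δb = 1/234·5.7446·d; ‖Δx‖ = 0.4375
dividing the unrounded norms, ‖Δx‖/‖x‖ = 0.0243
tightness: 0.0243 against a bound of 0.4722 (unrounded ratio ≈ 0.0514)


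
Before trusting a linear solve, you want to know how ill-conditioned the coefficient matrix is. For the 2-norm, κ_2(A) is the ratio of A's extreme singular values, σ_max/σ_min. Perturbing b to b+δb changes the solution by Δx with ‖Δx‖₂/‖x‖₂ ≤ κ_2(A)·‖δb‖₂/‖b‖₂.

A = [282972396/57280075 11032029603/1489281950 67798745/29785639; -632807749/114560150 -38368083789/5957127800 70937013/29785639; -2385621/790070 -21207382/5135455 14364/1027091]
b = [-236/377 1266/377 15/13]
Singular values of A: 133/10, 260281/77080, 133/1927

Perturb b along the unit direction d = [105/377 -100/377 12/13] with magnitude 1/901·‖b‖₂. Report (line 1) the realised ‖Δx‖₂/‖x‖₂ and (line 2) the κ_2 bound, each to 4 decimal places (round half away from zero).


0.0915
0.2139

σ_max = 133/10, σ_min = 133/1927
κ_2(A) = (133/10) / (133/1927) = 192.7000
κ_2(A)·‖δb‖/‖b‖ = 0.2139
solve Ax = b  →  x = [-0.2393 -0.1024 0.5778]
‖b‖ = 3.6056, ‖x‖ = 0.6338
Δx = A⁻¹·δb where δb = 1/901·3.6056·d; ‖Δx‖ = 0.0580
dividing the unrounded norms, ‖Δx‖/‖x‖ = 0.0915
realised/bound (from unrounded values) ≈ 0.4277


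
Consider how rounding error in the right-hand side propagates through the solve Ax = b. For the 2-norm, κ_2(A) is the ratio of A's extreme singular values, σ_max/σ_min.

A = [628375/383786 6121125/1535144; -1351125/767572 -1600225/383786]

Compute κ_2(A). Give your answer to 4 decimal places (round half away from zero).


203.6000

form AᵀA = [4048703125/700555024 9715303125/700555024; 9715303125/700555024 93269550625/2802220096] with trace 647718125/16581184 and determinant 9765625/265298944
char-poly roots: 625/16 and 15625/16581184
κ = σ_max/σ_min = (25/4)/(125/4072) = 203.6000


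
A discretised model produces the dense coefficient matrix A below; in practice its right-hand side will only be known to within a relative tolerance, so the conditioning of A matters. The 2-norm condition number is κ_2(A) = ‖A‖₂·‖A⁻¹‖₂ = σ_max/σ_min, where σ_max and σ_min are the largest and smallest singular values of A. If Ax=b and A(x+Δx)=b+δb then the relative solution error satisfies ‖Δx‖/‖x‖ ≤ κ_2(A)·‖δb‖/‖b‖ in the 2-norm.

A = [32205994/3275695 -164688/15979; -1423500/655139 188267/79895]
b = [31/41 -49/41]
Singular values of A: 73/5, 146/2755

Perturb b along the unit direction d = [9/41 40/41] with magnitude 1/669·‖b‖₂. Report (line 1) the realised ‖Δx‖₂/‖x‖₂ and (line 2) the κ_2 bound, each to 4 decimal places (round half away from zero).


0.0021
0.4118

σ_max = 73/5, σ_min = 146/2755
condition number: (73/5) ÷ (146/2755) = 275.5000
perturbation bound = 275.5000·1/669 = 0.4118
solve Ax = b  →  x = [-13.6171 -13.0633]
‖b‖₂ = 1.4142 and ‖x‖₂ = 18.8700
Δx = A⁻¹·δb where δb = 1/669·1.4142·d; ‖Δx‖ = 0.0399
dividing the unrounded norms, ‖Δx‖/‖x‖ = 0.0021
so the bound overstates the realised error by a factor of ≈ 194.8092 (computed from the unrounded values)


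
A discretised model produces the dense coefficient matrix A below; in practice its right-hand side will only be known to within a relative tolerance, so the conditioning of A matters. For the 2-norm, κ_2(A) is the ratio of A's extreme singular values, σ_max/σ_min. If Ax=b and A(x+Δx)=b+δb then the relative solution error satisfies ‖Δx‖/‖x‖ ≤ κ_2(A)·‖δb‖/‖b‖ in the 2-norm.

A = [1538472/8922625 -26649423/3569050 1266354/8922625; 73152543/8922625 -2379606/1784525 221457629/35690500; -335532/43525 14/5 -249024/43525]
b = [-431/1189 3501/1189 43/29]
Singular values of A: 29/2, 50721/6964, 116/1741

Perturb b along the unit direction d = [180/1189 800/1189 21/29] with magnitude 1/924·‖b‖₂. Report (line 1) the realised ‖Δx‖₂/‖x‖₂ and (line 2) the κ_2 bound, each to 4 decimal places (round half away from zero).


largest singular value 29/2, smallest 116/1741
condition number: (29/2) ÷ (116/1741) = 217.6250
κ_2(A)·‖δb‖/‖b‖ = 0.2355
solve Ax = b  →  x = [-26.9318 0.1125 36.0835]
‖b‖₂ = 3.3166 and ‖x‖₂ = 45.0261
with δb = [0.0005 0.0024 0.0026], A·Δx = δb → ‖Δx‖ = 0.0539
realised ‖Δx‖/‖x‖ = 0.0012
so the bound overstates the realised error by a factor of ≈ 196.8504 (computed from the unrounded values)

0.0012
0.2355


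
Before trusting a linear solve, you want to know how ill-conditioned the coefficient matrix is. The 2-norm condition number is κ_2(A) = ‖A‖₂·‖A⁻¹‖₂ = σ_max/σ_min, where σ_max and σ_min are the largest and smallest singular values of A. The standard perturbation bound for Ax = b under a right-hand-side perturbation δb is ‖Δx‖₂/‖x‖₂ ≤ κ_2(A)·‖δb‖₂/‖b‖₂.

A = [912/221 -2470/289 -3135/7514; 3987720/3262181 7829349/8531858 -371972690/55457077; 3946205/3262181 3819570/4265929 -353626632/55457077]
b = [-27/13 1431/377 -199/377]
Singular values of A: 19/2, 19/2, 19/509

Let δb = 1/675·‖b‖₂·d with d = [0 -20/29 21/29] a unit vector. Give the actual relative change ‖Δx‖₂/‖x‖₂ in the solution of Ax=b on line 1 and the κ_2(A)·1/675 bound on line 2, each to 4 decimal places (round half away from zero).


from the listed singular values, σ₁ = 19/2, σ_n = 19/509
condition number: (19/2) ÷ (19/509) = 254.5000
perturbation bound = 254.5000·1/675 = 0.3770
solve Ax = b  →  x = [-70.9628 -33.1404 -18.0328]
‖b‖ = 4.3589, ‖x‖ = 80.3691
Δx = A⁻¹·δb where δb = 1/675·4.3589·d; ‖Δx‖ = 0.1730
relative error = 0.0022
so the bound overstates the realised error by a factor of ≈ 175.1604 (computed from the unrounded values)

0.0022
0.3770


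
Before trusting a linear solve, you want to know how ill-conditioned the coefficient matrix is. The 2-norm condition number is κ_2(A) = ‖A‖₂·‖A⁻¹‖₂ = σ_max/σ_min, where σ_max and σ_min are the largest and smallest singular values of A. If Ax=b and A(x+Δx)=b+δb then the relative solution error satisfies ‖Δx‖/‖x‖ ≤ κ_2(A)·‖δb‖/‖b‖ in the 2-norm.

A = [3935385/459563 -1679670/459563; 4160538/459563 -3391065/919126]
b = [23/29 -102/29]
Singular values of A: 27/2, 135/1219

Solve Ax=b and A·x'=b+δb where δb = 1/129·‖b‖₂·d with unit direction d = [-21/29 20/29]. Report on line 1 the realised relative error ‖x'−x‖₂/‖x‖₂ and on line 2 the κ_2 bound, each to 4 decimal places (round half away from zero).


σ_max = 27/2, σ_min = 135/1219
condition number: (27/2) ÷ (135/1219) = 121.9000
perturbation bound = 121.9000·1/129 = 0.9450
solve Ax = b  →  x = [-10.5556 -24.9481]
‖b‖ = 3.6056, ‖x‖ = 27.0893
δb = ε·‖b‖·d = [-0.0202 0.0193]; solving A·Δx = δb gives ‖Δx‖ = 0.2524
dividing the unrounded norms, ‖Δx‖/‖x‖ = 0.0093
realised/bound (from unrounded values) ≈ 0.0099

0.0093
0.9450


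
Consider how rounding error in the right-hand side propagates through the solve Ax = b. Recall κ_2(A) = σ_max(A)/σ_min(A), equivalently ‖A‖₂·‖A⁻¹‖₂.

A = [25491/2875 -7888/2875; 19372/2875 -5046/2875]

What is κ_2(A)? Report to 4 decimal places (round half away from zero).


AᵀA = [205013093/1653125 -59764824/1653125; -59764824/1653125 17536532/1653125]; tr = 1780397/13225, det = 2829124/330625
solving λ² − 1780397/13225·λ + 2829124/330625 = 0 gives λ = 3364/25, 841/13225
κ_2(A) = √(λ_max/λ_min) = √((3364/25) / (841/13225)) = 46.0000

46.0000


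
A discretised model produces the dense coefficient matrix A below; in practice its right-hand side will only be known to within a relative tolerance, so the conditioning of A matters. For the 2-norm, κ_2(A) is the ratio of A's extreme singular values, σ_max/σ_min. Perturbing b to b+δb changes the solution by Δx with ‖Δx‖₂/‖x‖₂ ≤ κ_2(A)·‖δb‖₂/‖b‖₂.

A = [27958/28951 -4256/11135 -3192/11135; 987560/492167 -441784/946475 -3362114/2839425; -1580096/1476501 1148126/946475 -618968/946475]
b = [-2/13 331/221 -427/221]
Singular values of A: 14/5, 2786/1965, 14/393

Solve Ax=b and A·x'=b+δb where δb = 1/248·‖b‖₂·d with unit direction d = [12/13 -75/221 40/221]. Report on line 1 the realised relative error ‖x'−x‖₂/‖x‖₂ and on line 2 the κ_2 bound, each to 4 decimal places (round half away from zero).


largest singular value 14/5, smallest 14/393
κ_2(A) = (14/5) / (14/393) = 78.6000
perturbation bound = 78.6000·1/248 = 0.3169
solve Ax = b  →  x = [-12.5798 -20.5072 -14.4988]
‖b‖₂ = 2.4495 and ‖x‖₂ = 28.0894
with δb = [0.0091 -0.0034 0.0018], A·Δx = δb → ‖Δx‖ = 0.2773
dividing the unrounded norms, ‖Δx‖/‖x‖ = 0.0099
realised/bound (from unrounded values) ≈ 0.0311

0.0099
0.3169
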